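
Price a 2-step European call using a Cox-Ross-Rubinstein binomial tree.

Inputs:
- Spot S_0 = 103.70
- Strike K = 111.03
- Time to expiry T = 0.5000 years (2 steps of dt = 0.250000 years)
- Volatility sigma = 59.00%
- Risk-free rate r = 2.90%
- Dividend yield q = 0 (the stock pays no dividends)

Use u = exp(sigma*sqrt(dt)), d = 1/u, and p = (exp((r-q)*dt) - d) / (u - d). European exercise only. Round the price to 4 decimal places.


dt = T/N = 0.250000
u = exp(sigma*sqrt(dt)) = 1.343126; d = 1/u = 0.744532
p = (exp((r-q)*dt) - d) / (u - d) = 0.438936
Discount per step: exp(-r*dt) = 0.992776
Stock lattice S(k, i) with i counting down-moves:
  k=0: S(0,0) = 103.7000
  k=1: S(1,0) = 139.2822; S(1,1) = 77.2079
  k=2: S(2,0) = 187.0736; S(2,1) = 103.7000; S(2,2) = 57.4837
Terminal payoffs V(N, i) = max(S_T - K, 0):
  V(2,0) = 76.043599; V(2,1) = 0.000000; V(2,2) = 0.000000
Backward induction: V(k, i) = exp(-r*dt) * [p * V(k+1, i) + (1-p) * V(k+1, i+1)].
  V(1,0) = exp(-r*dt) * [p*76.043599 + (1-p)*0.000000] = 33.137151
  V(1,1) = exp(-r*dt) * [p*0.000000 + (1-p)*0.000000] = 0.000000
  V(0,0) = exp(-r*dt) * [p*33.137151 + (1-p)*0.000000] = 14.440016

Answer: Price = V(0,0) = 14.4400


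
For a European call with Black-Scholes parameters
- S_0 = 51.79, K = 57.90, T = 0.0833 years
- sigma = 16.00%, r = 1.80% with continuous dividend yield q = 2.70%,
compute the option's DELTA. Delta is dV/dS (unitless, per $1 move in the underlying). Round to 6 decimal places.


d1 = -2.4081137895; d2 = -2.4542925725
phi(d1) = 0.0219619351; exp(-qT) = 0.9977534273; exp(-rT) = 0.9985017235
N(d1) = 0.0080175911
Delta = exp(-qT) * N(d1) = 0.9977534273 * 0.0080175911 = 0.008000

Answer: Delta = 0.008000


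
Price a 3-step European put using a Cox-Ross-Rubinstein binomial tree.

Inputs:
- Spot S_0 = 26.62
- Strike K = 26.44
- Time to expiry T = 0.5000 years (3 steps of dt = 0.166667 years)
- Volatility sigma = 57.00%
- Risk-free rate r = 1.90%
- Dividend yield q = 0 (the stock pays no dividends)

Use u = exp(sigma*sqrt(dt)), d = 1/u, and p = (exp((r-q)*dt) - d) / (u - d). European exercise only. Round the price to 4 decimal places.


dt = T/N = 0.166667
u = exp(sigma*sqrt(dt)) = 1.262005; d = 1/u = 0.792390
p = (exp((r-q)*dt) - d) / (u - d) = 0.448840
Discount per step: exp(-r*dt) = 0.996838
Stock lattice S(k, i) with i counting down-moves:
  k=0: S(0,0) = 26.6200
  k=1: S(1,0) = 33.5946; S(1,1) = 21.0934
  k=2: S(2,0) = 42.3965; S(2,1) = 26.6200; S(2,2) = 16.7142
  k=3: S(3,0) = 53.5046; S(3,1) = 33.5946; S(3,2) = 21.0934; S(3,3) = 13.2442
Terminal payoffs V(N, i) = max(K - S_T, 0):
  V(3,0) = 0.000000; V(3,1) = 0.000000; V(3,2) = 5.346577; V(3,3) = 13.195820
Backward induction: V(k, i) = exp(-r*dt) * [p * V(k+1, i) + (1-p) * V(k+1, i+1)].
  V(2,0) = exp(-r*dt) * [p*0.000000 + (1-p)*0.000000] = 0.000000
  V(2,1) = exp(-r*dt) * [p*0.000000 + (1-p)*5.346577] = 2.937505
  V(2,2) = exp(-r*dt) * [p*5.346577 + (1-p)*13.195820] = 9.642187
  V(1,0) = exp(-r*dt) * [p*0.000000 + (1-p)*2.937505] = 1.613918
  V(1,1) = exp(-r*dt) * [p*2.937505 + (1-p)*9.642187] = 6.611890
  V(0,0) = exp(-r*dt) * [p*1.613918 + (1-p)*6.611890] = 4.354791

Answer: Price = V(0,0) = 4.3548


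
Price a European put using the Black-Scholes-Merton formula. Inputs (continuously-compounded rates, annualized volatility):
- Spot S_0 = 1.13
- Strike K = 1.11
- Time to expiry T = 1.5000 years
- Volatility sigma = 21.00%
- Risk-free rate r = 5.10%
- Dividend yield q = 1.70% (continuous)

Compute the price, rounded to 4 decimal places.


Answer: Price = 0.0762

Derivation:
d1 = (ln(S/K) + (r - q + 0.5*sigma^2) * T) / (sigma * sqrt(T)) = 0.39632206
d2 = d1 - sigma * sqrt(T) = 0.13912564
exp(-rT) = 0.92635291; exp(-qT) = 0.97482238
P = K * exp(-rT) * N(-d2) - S_0 * exp(-qT) * N(-d1)
N(-d1) = 0.34593373; N(-d2) = 0.44467543
P = 1.1100 * 0.92635291 * 0.44467543 - 1.1300 * 0.97482238 * 0.34593373 = 0.0762


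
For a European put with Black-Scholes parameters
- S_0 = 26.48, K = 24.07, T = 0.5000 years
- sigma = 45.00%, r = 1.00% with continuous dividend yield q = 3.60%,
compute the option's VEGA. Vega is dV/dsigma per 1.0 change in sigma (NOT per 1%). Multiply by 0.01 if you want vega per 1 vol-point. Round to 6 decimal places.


d1 = 0.4181310308; d2 = 0.0999329792
phi(d1) = 0.3655488659; exp(-qT) = 0.9821610324; exp(-rT) = 0.9950124792
Vega = S * exp(-qT) * phi(d1) * sqrt(T) = 26.4800 * 0.9821610324 * 0.3655488659 * 0.7071067812 = 6.722505

Answer: Vega = 6.722505


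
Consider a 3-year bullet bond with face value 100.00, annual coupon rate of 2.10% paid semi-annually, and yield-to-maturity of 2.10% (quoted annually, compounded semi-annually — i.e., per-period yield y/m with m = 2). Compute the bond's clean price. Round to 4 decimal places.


Coupon per period c = face * coupon_rate / m = 1.050000
Periods per year m = 2; per-period yield y/m = 0.010500
Number of cashflows N = 6
Cashflows (t years, CF_t, discount factor 1/(1+y/m)^(m*t), PV):
  t = 0.5000: CF_t = 1.050000, DF = 0.989609, PV = 1.039090
  t = 1.0000: CF_t = 1.050000, DF = 0.979326, PV = 1.028292
  t = 1.5000: CF_t = 1.050000, DF = 0.969150, PV = 1.017608
  t = 2.0000: CF_t = 1.050000, DF = 0.959080, PV = 1.007034
  t = 2.5000: CF_t = 1.050000, DF = 0.949114, PV = 0.996570
  t = 3.0000: CF_t = 101.050000, DF = 0.939252, PV = 94.911407
Price P = sum_t PV_t = 100.000000

Answer: Price = 100.0000


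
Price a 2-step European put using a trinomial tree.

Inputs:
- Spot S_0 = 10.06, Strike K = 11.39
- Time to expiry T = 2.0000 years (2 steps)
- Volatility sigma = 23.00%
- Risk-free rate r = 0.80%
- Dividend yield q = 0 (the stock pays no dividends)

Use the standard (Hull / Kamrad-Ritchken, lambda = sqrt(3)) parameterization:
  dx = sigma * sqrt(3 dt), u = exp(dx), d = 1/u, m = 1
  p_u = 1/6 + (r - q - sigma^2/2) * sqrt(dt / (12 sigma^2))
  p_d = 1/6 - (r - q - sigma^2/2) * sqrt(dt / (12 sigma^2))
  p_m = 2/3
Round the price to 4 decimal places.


dt = T/N = 1.000000; dx = sigma*sqrt(3*dt) = 0.398372
u = exp(dx) = 1.489398; d = 1/u = 0.671412
p_u = 0.143510, p_m = 0.666667, p_d = 0.189823
Discount per step: exp(-r*dt) = 0.992032
Stock lattice S(k, j) with j the centered position index:
  k=0: S(0,+0) = 10.0600
  k=1: S(1,-1) = 6.7544; S(1,+0) = 10.0600; S(1,+1) = 14.9833
  k=2: S(2,-2) = 4.5350; S(2,-1) = 6.7544; S(2,+0) = 10.0600; S(2,+1) = 14.9833; S(2,+2) = 22.3161
Terminal payoffs V(N, j) = max(K - S_T, 0):
  V(2,-2) = 6.855006; V(2,-1) = 4.635591; V(2,+0) = 1.330000; V(2,+1) = 0.000000; V(2,+2) = 0.000000
Backward induction: V(k, j) = exp(-r*dt) * [p_u * V(k+1, j+1) + p_m * V(k+1, j) + p_d * V(k+1, j-1)]
  V(1,-1) = exp(-r*dt) * [p_u*1.330000 + p_m*4.635591 + p_d*6.855006] = 4.545989
  V(1,+0) = exp(-r*dt) * [p_u*0.000000 + p_m*1.330000 + p_d*4.635591] = 1.752534
  V(1,+1) = exp(-r*dt) * [p_u*0.000000 + p_m*0.000000 + p_d*1.330000] = 0.250454
  V(0,+0) = exp(-r*dt) * [p_u*0.250454 + p_m*1.752534 + p_d*4.545989] = 2.050762

Answer: Price = V(0,0) = 2.0508


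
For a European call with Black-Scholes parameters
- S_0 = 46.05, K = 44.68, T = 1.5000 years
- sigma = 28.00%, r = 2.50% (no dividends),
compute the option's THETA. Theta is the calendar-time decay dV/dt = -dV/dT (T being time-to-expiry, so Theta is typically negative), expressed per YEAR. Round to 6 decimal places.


d1 = 0.3688867064; d2 = 0.0259581424
phi(d1) = 0.3727015796; exp(-qT) = 1.0000000000; exp(-rT) = 0.9631944177
Theta = -S*exp(-qT)*phi(d1)*sigma/(2*sqrt(T)) - r*K*exp(-rT)*N(d2) + q*S*exp(-qT)*N(d1)
N(d1) = 0.6438939138; N(d2) = 0.5103546376; sqrt(T) = 1.2247448714
Term 1 = -46.0500 * 1.0000000000 * 0.3727015796 * 0.2800 / (2 * 1.2247448714) = -1.9618837684
Term 2 = -0.0250 * 44.6800 * 0.9631944177 * 0.5103546376 = -0.5490845143
Term 3 = 0 (no dividend yield, q = 0)
Theta = -1.9618837684 + (-0.5490845143) + (0.0000000000) = -2.510968

Answer: Theta = -2.510968


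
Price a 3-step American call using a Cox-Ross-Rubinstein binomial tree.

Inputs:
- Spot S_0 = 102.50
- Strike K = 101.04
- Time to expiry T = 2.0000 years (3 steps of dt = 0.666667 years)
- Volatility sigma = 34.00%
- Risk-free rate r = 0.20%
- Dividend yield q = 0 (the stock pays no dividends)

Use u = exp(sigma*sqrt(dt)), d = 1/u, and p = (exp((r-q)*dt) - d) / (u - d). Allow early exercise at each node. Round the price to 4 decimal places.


dt = T/N = 0.666667
u = exp(sigma*sqrt(dt)) = 1.319970; d = 1/u = 0.757593
p = (exp((r-q)*dt) - d) / (u - d) = 0.433413
Discount per step: exp(-r*dt) = 0.998668
Stock lattice S(k, i) with i counting down-moves:
  k=0: S(0,0) = 102.5000
  k=1: S(1,0) = 135.2969; S(1,1) = 77.6533
  k=2: S(2,0) = 178.5878; S(2,1) = 102.5000; S(2,2) = 58.8296
  k=3: S(3,0) = 235.7305; S(3,1) = 135.2969; S(3,2) = 77.6533; S(3,3) = 44.5689
Terminal payoffs V(N, i) = max(S_T - K, 0):
  V(3,0) = 134.690525; V(3,1) = 34.256902; V(3,2) = 0.000000; V(3,3) = 0.000000
Backward induction: V(k, i) = exp(-r*dt) * [p * V(k+1, i) + (1-p) * V(k+1, i+1)]; then take max(V_cont, immediate exercise) for American.
  V(2,0) = exp(-r*dt) * [p*134.690525 + (1-p)*34.256902] = 77.682451; exercise = 77.547821; V(2,0) = max -> 77.682451
  V(2,1) = exp(-r*dt) * [p*34.256902 + (1-p)*0.000000] = 14.827589; exercise = 1.460000; V(2,1) = max -> 14.827589
  V(2,2) = exp(-r*dt) * [p*0.000000 + (1-p)*0.000000] = 0.000000; exercise = 0.000000; V(2,2) = max -> 0.000000
  V(1,0) = exp(-r*dt) * [p*77.682451 + (1-p)*14.827589] = 42.013621; exercise = 34.256902; V(1,0) = max -> 42.013621
  V(1,1) = exp(-r*dt) * [p*14.827589 + (1-p)*0.000000] = 6.417900; exercise = 0.000000; V(1,1) = max -> 6.417900
  V(0,0) = exp(-r*dt) * [p*42.013621 + (1-p)*6.417900] = 21.816425; exercise = 1.460000; V(0,0) = max -> 21.816425

Answer: Price = V(0,0) = 21.8164


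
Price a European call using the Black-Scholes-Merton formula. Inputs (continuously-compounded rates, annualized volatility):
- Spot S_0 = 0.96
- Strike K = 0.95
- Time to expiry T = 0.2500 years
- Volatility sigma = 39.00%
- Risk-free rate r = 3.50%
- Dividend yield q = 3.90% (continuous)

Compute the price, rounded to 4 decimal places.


Answer: Price = 0.0781

Derivation:
d1 = (ln(S/K) + (r - q + 0.5*sigma^2) * T) / (sigma * sqrt(T)) = 0.14607077
d2 = d1 - sigma * sqrt(T) = -0.04892923
exp(-rT) = 0.99128817; exp(-qT) = 0.99029738
C = S_0 * exp(-qT) * N(d1) - K * exp(-rT) * N(d2)
N(d1) = 0.55806724; N(d2) = 0.48048785
C = 0.9600 * 0.99029738 * 0.55806724 - 0.9500 * 0.99128817 * 0.48048785 = 0.0781


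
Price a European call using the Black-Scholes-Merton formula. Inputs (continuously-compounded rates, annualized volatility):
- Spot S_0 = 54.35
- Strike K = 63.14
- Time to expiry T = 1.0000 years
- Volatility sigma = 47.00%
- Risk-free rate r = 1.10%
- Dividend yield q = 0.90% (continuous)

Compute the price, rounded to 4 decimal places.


Answer: Price = 7.0316

Derivation:
d1 = (ln(S/K) + (r - q + 0.5*sigma^2) * T) / (sigma * sqrt(T)) = -0.07970185
d2 = d1 - sigma * sqrt(T) = -0.54970185
exp(-rT) = 0.98906028; exp(-qT) = 0.99104038
C = S_0 * exp(-qT) * N(d1) - K * exp(-rT) * N(d2)
N(d1) = 0.46823719; N(d2) = 0.29126194
C = 54.3500 * 0.99104038 * 0.46823719 - 63.1400 * 0.98906028 * 0.29126194 = 7.0316


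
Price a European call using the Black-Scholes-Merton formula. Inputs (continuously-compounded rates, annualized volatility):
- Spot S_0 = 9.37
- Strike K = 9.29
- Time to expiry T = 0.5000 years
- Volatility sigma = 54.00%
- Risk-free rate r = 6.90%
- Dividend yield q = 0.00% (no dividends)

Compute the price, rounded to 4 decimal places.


Answer: Price = 1.5951

Derivation:
d1 = (ln(S/K) + (r - q + 0.5*sigma^2) * T) / (sigma * sqrt(T)) = 0.30372736
d2 = d1 - sigma * sqrt(T) = -0.07811031
exp(-rT) = 0.96608834; exp(-qT) = 1.00000000
C = S_0 * exp(-qT) * N(d1) - K * exp(-rT) * N(d2)
N(d1) = 0.61933219; N(d2) = 0.46887015
C = 9.3700 * 1.00000000 * 0.61933219 - 9.2900 * 0.96608834 * 0.46887015 = 1.5951


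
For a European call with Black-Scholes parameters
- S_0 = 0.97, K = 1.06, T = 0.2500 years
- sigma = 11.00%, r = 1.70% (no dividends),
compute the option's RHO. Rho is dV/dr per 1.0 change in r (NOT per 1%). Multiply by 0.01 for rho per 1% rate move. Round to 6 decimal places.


Answer: Rho = 0.015561

Derivation:
d1 = -1.5084657383; d2 = -1.5634657383
phi(d1) = 0.1278787186; exp(-qT) = 1.0000000000; exp(-rT) = 0.9957590185
N(d2) = 0.0589715441
Rho = K*T*exp(-rT)*N(d2) = 1.0600 * 0.2500 * 0.9957590185 * 0.0589715441 = 0.015561


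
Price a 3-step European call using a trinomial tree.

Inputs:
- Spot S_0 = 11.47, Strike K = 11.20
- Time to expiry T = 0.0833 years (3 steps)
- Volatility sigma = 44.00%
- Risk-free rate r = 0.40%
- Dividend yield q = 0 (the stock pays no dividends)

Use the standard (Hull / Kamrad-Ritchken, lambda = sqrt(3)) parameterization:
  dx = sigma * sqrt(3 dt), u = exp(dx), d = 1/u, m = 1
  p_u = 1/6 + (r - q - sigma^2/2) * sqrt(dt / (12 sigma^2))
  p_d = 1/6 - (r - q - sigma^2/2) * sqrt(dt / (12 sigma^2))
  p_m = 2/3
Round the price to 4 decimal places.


Answer: Price = V(0,0) = 0.7110

Derivation:
dt = T/N = 0.027767; dx = sigma*sqrt(3*dt) = 0.126992
u = exp(dx) = 1.135408; d = 1/u = 0.880741
p_u = 0.156521, p_m = 0.666667, p_d = 0.176812
Discount per step: exp(-r*dt) = 0.999889
Stock lattice S(k, j) with j the centered position index:
  k=0: S(0,+0) = 11.4700
  k=1: S(1,-1) = 10.1021; S(1,+0) = 11.4700; S(1,+1) = 13.0231
  k=2: S(2,-2) = 8.8973; S(2,-1) = 10.1021; S(2,+0) = 11.4700; S(2,+1) = 13.0231; S(2,+2) = 14.7866
  k=3: S(3,-3) = 7.8362; S(3,-2) = 8.8973; S(3,-1) = 10.1021; S(3,+0) = 11.4700; S(3,+1) = 13.0231; S(3,+2) = 14.7866; S(3,+3) = 16.7888
Terminal payoffs V(N, j) = max(S_T - K, 0):
  V(3,-3) = 0.000000; V(3,-2) = 0.000000; V(3,-1) = 0.000000; V(3,+0) = 0.270000; V(3,+1) = 1.823124; V(3,+2) = 3.586554; V(3,+3) = 5.588765
Backward induction: V(k, j) = exp(-r*dt) * [p_u * V(k+1, j+1) + p_m * V(k+1, j) + p_d * V(k+1, j-1)]
  V(2,-2) = exp(-r*dt) * [p_u*0.000000 + p_m*0.000000 + p_d*0.000000] = 0.000000
  V(2,-1) = exp(-r*dt) * [p_u*0.270000 + p_m*0.000000 + p_d*0.000000] = 0.042256
  V(2,+0) = exp(-r*dt) * [p_u*1.823124 + p_m*0.270000 + p_d*0.000000] = 0.465306
  V(2,+1) = exp(-r*dt) * [p_u*3.586554 + p_m*1.823124 + p_d*0.270000] = 1.824325
  V(2,+2) = exp(-r*dt) * [p_u*5.588765 + p_m*3.586554 + p_d*1.823124] = 3.587748
  V(1,-1) = exp(-r*dt) * [p_u*0.465306 + p_m*0.042256 + p_d*0.000000] = 0.100990
  V(1,+0) = exp(-r*dt) * [p_u*1.824325 + p_m*0.465306 + p_d*0.042256] = 0.603154
  V(1,+1) = exp(-r*dt) * [p_u*3.587748 + p_m*1.824325 + p_d*0.465306] = 1.859841
  V(0,+0) = exp(-r*dt) * [p_u*1.859841 + p_m*0.603154 + p_d*0.100990] = 0.710985


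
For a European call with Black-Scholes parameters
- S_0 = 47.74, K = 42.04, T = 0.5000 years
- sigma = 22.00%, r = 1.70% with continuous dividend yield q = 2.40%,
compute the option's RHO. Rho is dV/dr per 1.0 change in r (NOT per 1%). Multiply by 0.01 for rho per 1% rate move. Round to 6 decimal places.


d1 = 0.8726216754; d2 = 0.7170581836
phi(d1) = 0.2726209726; exp(-qT) = 0.9880717129; exp(-rT) = 0.9915360229
N(d2) = 0.7633309018
Rho = K*T*exp(-rT)*N(d2) = 42.0400 * 0.5000 * 0.9915360229 * 0.7633309018 = 15.909409

Answer: Rho = 15.909409


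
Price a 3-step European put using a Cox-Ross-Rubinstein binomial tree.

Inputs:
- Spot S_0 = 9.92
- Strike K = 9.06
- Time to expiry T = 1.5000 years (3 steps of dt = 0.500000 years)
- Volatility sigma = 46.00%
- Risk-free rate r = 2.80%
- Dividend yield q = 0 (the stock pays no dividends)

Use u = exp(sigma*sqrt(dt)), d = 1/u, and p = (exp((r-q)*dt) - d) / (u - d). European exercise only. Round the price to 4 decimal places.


Answer: Price = V(0,0) = 1.6441

Derivation:
dt = T/N = 0.500000
u = exp(sigma*sqrt(dt)) = 1.384403; d = 1/u = 0.722333
p = (exp((r-q)*dt) - d) / (u - d) = 0.440687
Discount per step: exp(-r*dt) = 0.986098
Stock lattice S(k, i) with i counting down-moves:
  k=0: S(0,0) = 9.9200
  k=1: S(1,0) = 13.7333; S(1,1) = 7.1655
  k=2: S(2,0) = 19.0124; S(2,1) = 9.9200; S(2,2) = 5.1759
  k=3: S(3,0) = 26.3208; S(3,1) = 13.7333; S(3,2) = 7.1655; S(3,3) = 3.7387
Terminal payoffs V(N, i) = max(K - S_T, 0):
  V(3,0) = 0.000000; V(3,1) = 0.000000; V(3,2) = 1.894457; V(3,3) = 5.321272
Backward induction: V(k, i) = exp(-r*dt) * [p * V(k+1, i) + (1-p) * V(k+1, i+1)].
  V(2,0) = exp(-r*dt) * [p*0.000000 + (1-p)*0.000000] = 0.000000
  V(2,1) = exp(-r*dt) * [p*0.000000 + (1-p)*1.894457] = 1.044864
  V(2,2) = exp(-r*dt) * [p*1.894457 + (1-p)*5.321272] = 3.758136
  V(1,0) = exp(-r*dt) * [p*0.000000 + (1-p)*1.044864] = 0.576282
  V(1,1) = exp(-r*dt) * [p*1.044864 + (1-p)*3.758136] = 2.526809
  V(0,0) = exp(-r*dt) * [p*0.576282 + (1-p)*2.526809] = 1.644059


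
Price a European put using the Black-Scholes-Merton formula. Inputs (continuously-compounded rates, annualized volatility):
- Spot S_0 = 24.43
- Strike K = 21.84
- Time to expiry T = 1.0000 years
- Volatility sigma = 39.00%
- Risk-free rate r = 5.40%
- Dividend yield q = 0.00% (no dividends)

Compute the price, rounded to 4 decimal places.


Answer: Price = 1.9258

Derivation:
d1 = (ln(S/K) + (r - q + 0.5*sigma^2) * T) / (sigma * sqrt(T)) = 0.62081727
d2 = d1 - sigma * sqrt(T) = 0.23081727
exp(-rT) = 0.94743211; exp(-qT) = 1.00000000
P = K * exp(-rT) * N(-d2) - S_0 * exp(-qT) * N(-d1)
N(-d1) = 0.26735993; N(-d2) = 0.40872838
P = 21.8400 * 0.94743211 * 0.40872838 - 24.4300 * 1.00000000 * 0.26735993 = 1.9258


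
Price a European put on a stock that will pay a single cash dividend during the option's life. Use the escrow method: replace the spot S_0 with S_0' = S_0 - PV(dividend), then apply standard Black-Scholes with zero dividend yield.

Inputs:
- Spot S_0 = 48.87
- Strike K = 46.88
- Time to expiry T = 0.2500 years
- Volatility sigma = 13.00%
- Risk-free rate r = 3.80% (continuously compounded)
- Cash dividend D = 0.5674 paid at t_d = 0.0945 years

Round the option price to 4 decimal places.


PV(D) = D * exp(-r * t_d) = 0.5674 * 0.99641544 = 0.56536612
S_0' = S_0 - PV(D) = 48.8700 - 0.56536612 = 48.30463388
d1 = (ln(S_0'/K) + (r + sigma^2/2)*T) / (sigma*sqrt(T)) = 0.63921308
d2 = d1 - sigma*sqrt(T) = 0.57421308
exp(-rT) = 0.99054498
N(-d1) = 0.26134216; N(-d2) = 0.28291181
P = K * exp(-rT) * N(-d2) - S_0' * N(-d1) = 46.8800 * 0.99054498 * 0.28291181 - 48.30463388 * 0.26134216 = 0.5135

Answer: Price = 0.5135


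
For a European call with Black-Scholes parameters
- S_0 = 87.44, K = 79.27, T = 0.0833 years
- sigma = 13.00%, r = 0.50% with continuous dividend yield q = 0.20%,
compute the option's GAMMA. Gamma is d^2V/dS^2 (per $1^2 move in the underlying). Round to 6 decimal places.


Answer: Gamma = 0.003729

Derivation:
d1 = 2.6398238943; d2 = 2.6023036331
phi(d1) = 0.0122372142; exp(-qT) = 0.9998334139; exp(-rT) = 0.9995835867
Gamma = exp(-qT) * phi(d1) / (S * sigma * sqrt(T)) = 0.9998334139 * 0.0122372142 / (87.4400 * 0.1300 * 0.2886173938) = 0.003729


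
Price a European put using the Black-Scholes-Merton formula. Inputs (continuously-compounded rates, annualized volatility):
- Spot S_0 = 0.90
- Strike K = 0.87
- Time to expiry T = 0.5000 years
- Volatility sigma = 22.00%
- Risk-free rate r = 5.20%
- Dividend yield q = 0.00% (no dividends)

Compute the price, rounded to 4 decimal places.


Answer: Price = 0.0320

Derivation:
d1 = (ln(S/K) + (r - q + 0.5*sigma^2) * T) / (sigma * sqrt(T)) = 0.46284350
d2 = d1 - sigma * sqrt(T) = 0.30728001
exp(-rT) = 0.97433509; exp(-qT) = 1.00000000
P = K * exp(-rT) * N(-d2) - S_0 * exp(-qT) * N(-d1)
N(-d1) = 0.32173827; N(-d2) = 0.37931512
P = 0.8700 * 0.97433509 * 0.37931512 - 0.9000 * 1.00000000 * 0.32173827 = 0.0320


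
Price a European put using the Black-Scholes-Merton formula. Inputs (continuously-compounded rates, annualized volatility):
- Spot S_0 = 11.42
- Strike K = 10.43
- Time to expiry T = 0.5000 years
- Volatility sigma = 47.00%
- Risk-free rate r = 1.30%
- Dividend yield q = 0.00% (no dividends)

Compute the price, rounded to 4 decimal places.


d1 = (ln(S/K) + (r - q + 0.5*sigma^2) * T) / (sigma * sqrt(T)) = 0.45858112
d2 = d1 - sigma * sqrt(T) = 0.12624093
exp(-rT) = 0.99352108; exp(-qT) = 1.00000000
P = K * exp(-rT) * N(-d2) - S_0 * exp(-qT) * N(-d1)
N(-d1) = 0.32326750; N(-d2) = 0.44977061
P = 10.4300 * 0.99352108 * 0.44977061 - 11.4200 * 1.00000000 * 0.32326750 = 0.9690

Answer: Price = 0.9690


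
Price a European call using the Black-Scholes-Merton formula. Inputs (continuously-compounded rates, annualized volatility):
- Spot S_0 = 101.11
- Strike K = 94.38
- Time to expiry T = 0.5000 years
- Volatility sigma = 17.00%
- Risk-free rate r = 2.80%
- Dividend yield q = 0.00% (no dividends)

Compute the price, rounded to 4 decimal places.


Answer: Price = 9.7364

Derivation:
d1 = (ln(S/K) + (r - q + 0.5*sigma^2) * T) / (sigma * sqrt(T)) = 0.74957351
d2 = d1 - sigma * sqrt(T) = 0.62936536
exp(-rT) = 0.98609754; exp(-qT) = 1.00000000
C = S_0 * exp(-qT) * N(d1) - K * exp(-rT) * N(d2)
N(d1) = 0.77324419; N(d2) = 0.73544505
C = 101.1100 * 1.00000000 * 0.77324419 - 94.3800 * 0.98609754 * 0.73544505 = 9.7364


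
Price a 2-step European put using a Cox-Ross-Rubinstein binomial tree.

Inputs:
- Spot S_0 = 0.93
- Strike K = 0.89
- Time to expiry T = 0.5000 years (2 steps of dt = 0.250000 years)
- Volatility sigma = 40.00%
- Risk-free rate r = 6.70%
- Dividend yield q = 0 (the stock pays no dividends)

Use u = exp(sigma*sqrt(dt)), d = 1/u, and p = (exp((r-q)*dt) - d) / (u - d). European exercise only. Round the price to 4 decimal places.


dt = T/N = 0.250000
u = exp(sigma*sqrt(dt)) = 1.221403; d = 1/u = 0.818731
p = (exp((r-q)*dt) - d) / (u - d) = 0.492113
Discount per step: exp(-r*dt) = 0.983390
Stock lattice S(k, i) with i counting down-moves:
  k=0: S(0,0) = 0.9300
  k=1: S(1,0) = 1.1359; S(1,1) = 0.7614
  k=2: S(2,0) = 1.3874; S(2,1) = 0.9300; S(2,2) = 0.6234
Terminal payoffs V(N, i) = max(K - S_T, 0):
  V(2,0) = 0.000000; V(2,1) = 0.000000; V(2,2) = 0.266602
Backward induction: V(k, i) = exp(-r*dt) * [p * V(k+1, i) + (1-p) * V(k+1, i+1)].
  V(1,0) = exp(-r*dt) * [p*0.000000 + (1-p)*0.000000] = 0.000000
  V(1,1) = exp(-r*dt) * [p*0.000000 + (1-p)*0.266602] = 0.133155
  V(0,0) = exp(-r*dt) * [p*0.000000 + (1-p)*0.133155] = 0.066504

Answer: Price = V(0,0) = 0.0665


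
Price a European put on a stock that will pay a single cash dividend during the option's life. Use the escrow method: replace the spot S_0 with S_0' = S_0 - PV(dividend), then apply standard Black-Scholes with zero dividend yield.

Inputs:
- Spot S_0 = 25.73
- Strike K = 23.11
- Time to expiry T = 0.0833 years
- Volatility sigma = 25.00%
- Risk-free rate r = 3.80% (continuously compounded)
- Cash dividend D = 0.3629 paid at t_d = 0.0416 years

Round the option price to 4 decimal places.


PV(D) = D * exp(-r * t_d) = 0.3629 * 0.99842045 = 0.36232678
S_0' = S_0 - PV(D) = 25.7300 - 0.36232678 = 25.36767322
d1 = (ln(S_0'/K) + (r + sigma^2/2)*T) / (sigma*sqrt(T)) = 1.37176426
d2 = d1 - sigma*sqrt(T) = 1.29960991
exp(-rT) = 0.99683960
N(-d1) = 0.08506842; N(-d2) = 0.09686735
P = K * exp(-rT) * N(-d2) - S_0' * N(-d1) = 23.1100 * 0.99683960 * 0.09686735 - 25.36767322 * 0.08506842 = 0.0735

Answer: Price = 0.0735


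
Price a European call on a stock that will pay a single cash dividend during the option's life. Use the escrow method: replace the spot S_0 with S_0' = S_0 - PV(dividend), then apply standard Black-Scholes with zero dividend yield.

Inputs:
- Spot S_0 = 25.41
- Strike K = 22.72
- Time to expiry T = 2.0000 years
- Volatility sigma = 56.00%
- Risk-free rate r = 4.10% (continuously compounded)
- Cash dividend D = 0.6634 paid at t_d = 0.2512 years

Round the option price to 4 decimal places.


PV(D) = D * exp(-r * t_d) = 0.6634 * 0.98975366 = 0.65660257
S_0' = S_0 - PV(D) = 25.4100 - 0.65660257 = 24.75339743
d1 = (ln(S_0'/K) + (r + sigma^2/2)*T) / (sigma*sqrt(T)) = 0.60775469
d2 = d1 - sigma*sqrt(T) = -0.18420491
exp(-rT) = 0.92127196
N(d1) = 0.72832491; N(d2) = 0.42692635
C = S_0' * N(d1) - K * exp(-rT) * N(d2) = 24.75339743 * 0.72832491 - 22.7200 * 0.92127196 * 0.42692635 = 9.0924

Answer: Price = 9.0924


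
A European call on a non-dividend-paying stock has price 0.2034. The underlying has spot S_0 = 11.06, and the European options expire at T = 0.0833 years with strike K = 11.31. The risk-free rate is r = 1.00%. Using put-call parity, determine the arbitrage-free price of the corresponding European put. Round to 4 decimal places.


Answer: Put price = 0.4440

Derivation:
Put-call parity: C - P = S_0 * exp(-qT) - K * exp(-rT).
S_0 * exp(-qT) = 11.0600 * 1.00000000 = 11.06000000
K * exp(-rT) = 11.3100 * 0.99916735 = 11.30058269
P = C - S*exp(-qT) + K*exp(-rT)
P = 0.2034 - 11.06000000 + 11.30058269 = 0.4440


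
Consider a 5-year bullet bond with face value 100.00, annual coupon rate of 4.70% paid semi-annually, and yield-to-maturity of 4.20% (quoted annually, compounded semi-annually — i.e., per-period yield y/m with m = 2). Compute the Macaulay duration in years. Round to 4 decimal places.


Answer: Macaulay duration = 4.5202 years

Derivation:
Coupon per period c = face * coupon_rate / m = 2.350000
Periods per year m = 2; per-period yield y/m = 0.021000
Number of cashflows N = 10
Cashflows (t years, CF_t, discount factor 1/(1+y/m)^(m*t), PV):
  t = 0.5000: CF_t = 2.350000, DF = 0.979432, PV = 2.301665
  t = 1.0000: CF_t = 2.350000, DF = 0.959287, PV = 2.254324
  t = 1.5000: CF_t = 2.350000, DF = 0.939556, PV = 2.207957
  t = 2.0000: CF_t = 2.350000, DF = 0.920231, PV = 2.162544
  t = 2.5000: CF_t = 2.350000, DF = 0.901304, PV = 2.118064
  t = 3.0000: CF_t = 2.350000, DF = 0.882766, PV = 2.074500
  t = 3.5000: CF_t = 2.350000, DF = 0.864609, PV = 2.031831
  t = 4.0000: CF_t = 2.350000, DF = 0.846826, PV = 1.990041
  t = 4.5000: CF_t = 2.350000, DF = 0.829408, PV = 1.949109
  t = 5.0000: CF_t = 102.350000, DF = 0.812349, PV = 83.143907
Price P = sum_t PV_t = 102.233942
Macaulay numerator sum_t t * PV_t:
  t * PV_t at t = 0.5000: 1.150833
  t * PV_t at t = 1.0000: 2.254324
  t * PV_t at t = 1.5000: 3.311936
  t * PV_t at t = 2.0000: 4.325087
  t * PV_t at t = 2.5000: 5.295161
  t * PV_t at t = 3.0000: 6.223500
  t * PV_t at t = 3.5000: 7.111410
  t * PV_t at t = 4.0000: 7.960162
  t * PV_t at t = 4.5000: 8.770992
  t * PV_t at t = 5.0000: 415.719533
Macaulay duration D = (sum_t t * PV_t) / P = 462.122937 / 102.233942 = 4.520250


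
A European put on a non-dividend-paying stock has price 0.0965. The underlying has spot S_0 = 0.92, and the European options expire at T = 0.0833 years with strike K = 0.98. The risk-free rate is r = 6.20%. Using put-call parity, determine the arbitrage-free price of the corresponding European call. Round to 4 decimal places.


Answer: Call price = 0.0415

Derivation:
Put-call parity: C - P = S_0 * exp(-qT) - K * exp(-rT).
S_0 * exp(-qT) = 0.9200 * 1.00000000 = 0.92000000
K * exp(-rT) = 0.9800 * 0.99484871 = 0.97495174
C = P + S*exp(-qT) - K*exp(-rT)
C = 0.0965 + 0.92000000 - 0.97495174 = 0.0415


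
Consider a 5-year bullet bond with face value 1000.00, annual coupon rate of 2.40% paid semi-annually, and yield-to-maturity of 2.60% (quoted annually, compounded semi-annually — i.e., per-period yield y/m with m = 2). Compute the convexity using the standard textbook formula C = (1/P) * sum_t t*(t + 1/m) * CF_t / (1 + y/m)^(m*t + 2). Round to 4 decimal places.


Coupon per period c = face * coupon_rate / m = 12.000000
Periods per year m = 2; per-period yield y/m = 0.013000
Number of cashflows N = 10
Cashflows (t years, CF_t, discount factor 1/(1+y/m)^(m*t), PV):
  t = 0.5000: CF_t = 12.000000, DF = 0.987167, PV = 11.846002
  t = 1.0000: CF_t = 12.000000, DF = 0.974498, PV = 11.693980
  t = 1.5000: CF_t = 12.000000, DF = 0.961992, PV = 11.543909
  t = 2.0000: CF_t = 12.000000, DF = 0.949647, PV = 11.395764
  t = 2.5000: CF_t = 12.000000, DF = 0.937460, PV = 11.249521
  t = 3.0000: CF_t = 12.000000, DF = 0.925429, PV = 11.105154
  t = 3.5000: CF_t = 12.000000, DF = 0.913553, PV = 10.962639
  t = 4.0000: CF_t = 12.000000, DF = 0.901829, PV = 10.821954
  t = 4.5000: CF_t = 12.000000, DF = 0.890256, PV = 10.683074
  t = 5.0000: CF_t = 1012.000000, DF = 0.878831, PV = 889.377338
Price P = sum_t PV_t = 990.679335
Convexity numerator sum_t t*(t + 1/m) * CF_t / (1+y/m)^(m*t + 2):
  t = 0.5000: term = 5.771955
  t = 1.0000: term = 17.093647
  t = 1.5000: term = 33.748562
  t = 2.0000: term = 55.525769
  t = 2.5000: term = 82.219795
  t = 3.0000: term = 113.630517
  t = 3.5000: term = 149.563036
  t = 4.0000: term = 189.827574
  t = 4.5000: term = 234.239356
  t = 5.0000: term = 23834.160634
Convexity = (1/P) * sum = 24715.780845 / 990.679335 = 24.948316

Answer: Convexity = 24.9483


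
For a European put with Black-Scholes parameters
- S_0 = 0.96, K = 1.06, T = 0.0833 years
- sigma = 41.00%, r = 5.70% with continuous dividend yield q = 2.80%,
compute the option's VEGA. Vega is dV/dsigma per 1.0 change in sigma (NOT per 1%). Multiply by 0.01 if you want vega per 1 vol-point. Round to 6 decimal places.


Answer: Vega = 0.082754

Derivation:
d1 = -0.7578083715; d2 = -0.8761415030
phi(d1) = 0.2993699148; exp(-qT) = 0.9976703179; exp(-rT) = 0.9952631544
Vega = S * exp(-qT) * phi(d1) * sqrt(T) = 0.9600 * 0.9976703179 * 0.2993699148 * 0.2886173938 = 0.082754


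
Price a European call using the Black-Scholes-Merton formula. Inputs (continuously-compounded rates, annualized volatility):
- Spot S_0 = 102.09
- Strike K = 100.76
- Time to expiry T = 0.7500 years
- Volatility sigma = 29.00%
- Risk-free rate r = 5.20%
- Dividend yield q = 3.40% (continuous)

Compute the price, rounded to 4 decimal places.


d1 = (ln(S/K) + (r - q + 0.5*sigma^2) * T) / (sigma * sqrt(T)) = 0.23154065
d2 = d1 - sigma * sqrt(T) = -0.01960671
exp(-rT) = 0.96175071; exp(-qT) = 0.97482238
C = S_0 * exp(-qT) * N(d1) - K * exp(-rT) * N(d2)
N(d1) = 0.59155260; N(d2) = 0.49217855
C = 102.0900 * 0.97482238 * 0.59155260 - 100.7600 * 0.96175071 * 0.49217855 = 11.1760

Answer: Price = 11.1760


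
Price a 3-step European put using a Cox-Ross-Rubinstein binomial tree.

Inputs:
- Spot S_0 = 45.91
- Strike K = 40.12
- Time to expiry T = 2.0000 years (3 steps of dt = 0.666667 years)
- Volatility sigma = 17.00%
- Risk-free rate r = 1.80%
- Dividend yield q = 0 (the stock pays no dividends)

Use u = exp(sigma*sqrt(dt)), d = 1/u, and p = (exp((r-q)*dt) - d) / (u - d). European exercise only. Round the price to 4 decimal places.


Answer: Price = V(0,0) = 1.1832

Derivation:
dt = T/N = 0.666667
u = exp(sigma*sqrt(dt)) = 1.148899; d = 1/u = 0.870398
p = (exp((r-q)*dt) - d) / (u - d) = 0.508702
Discount per step: exp(-r*dt) = 0.988072
Stock lattice S(k, i) with i counting down-moves:
  k=0: S(0,0) = 45.9100
  k=1: S(1,0) = 52.7460; S(1,1) = 39.9600
  k=2: S(2,0) = 60.5998; S(2,1) = 45.9100; S(2,2) = 34.7811
  k=3: S(3,0) = 69.6231; S(3,1) = 52.7460; S(3,2) = 39.9600; S(3,3) = 30.2734
Terminal payoffs V(N, i) = max(K - S_T, 0):
  V(3,0) = 0.000000; V(3,1) = 0.000000; V(3,2) = 0.160017; V(3,3) = 9.846592
Backward induction: V(k, i) = exp(-r*dt) * [p * V(k+1, i) + (1-p) * V(k+1, i+1)].
  V(2,0) = exp(-r*dt) * [p*0.000000 + (1-p)*0.000000] = 0.000000
  V(2,1) = exp(-r*dt) * [p*0.000000 + (1-p)*0.160017] = 0.077678
  V(2,2) = exp(-r*dt) * [p*0.160017 + (1-p)*9.846592] = 4.860338
  V(1,0) = exp(-r*dt) * [p*0.000000 + (1-p)*0.077678] = 0.037708
  V(1,1) = exp(-r*dt) * [p*0.077678 + (1-p)*4.860338] = 2.398435
  V(0,0) = exp(-r*dt) * [p*0.037708 + (1-p)*2.398435] = 1.183244


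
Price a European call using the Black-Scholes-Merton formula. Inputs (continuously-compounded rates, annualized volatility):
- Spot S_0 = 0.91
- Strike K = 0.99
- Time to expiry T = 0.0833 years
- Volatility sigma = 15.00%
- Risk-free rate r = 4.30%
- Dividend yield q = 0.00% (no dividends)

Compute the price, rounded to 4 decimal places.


d1 = (ln(S/K) + (r - q + 0.5*sigma^2) * T) / (sigma * sqrt(T)) = -1.84191529
d2 = d1 - sigma * sqrt(T) = -1.88520790
exp(-rT) = 0.99642451; exp(-qT) = 1.00000000
C = S_0 * exp(-qT) * N(d1) - K * exp(-rT) * N(d2)
N(d1) = 0.03274377; N(d2) = 0.02970089
C = 0.9100 * 1.00000000 * 0.03274377 - 0.9900 * 0.99642451 * 0.02970089 = 0.0005

Answer: Price = 0.0005


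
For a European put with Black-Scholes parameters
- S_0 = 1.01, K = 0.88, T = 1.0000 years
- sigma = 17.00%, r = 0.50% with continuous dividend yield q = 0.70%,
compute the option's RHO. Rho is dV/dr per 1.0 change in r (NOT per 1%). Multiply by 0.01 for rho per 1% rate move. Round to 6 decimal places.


Answer: Rho = -0.208131

Derivation:
d1 = 0.8837276610; d2 = 0.7137276610
phi(d1) = 0.2699750255; exp(-qT) = 0.9930244429; exp(-rT) = 0.9950124792
N(-d2) = 0.2376977993
Rho = -K*T*exp(-rT)*N(-d2) = -0.8800 * 1.0000 * 0.9950124792 * 0.2376977993 = -0.208131


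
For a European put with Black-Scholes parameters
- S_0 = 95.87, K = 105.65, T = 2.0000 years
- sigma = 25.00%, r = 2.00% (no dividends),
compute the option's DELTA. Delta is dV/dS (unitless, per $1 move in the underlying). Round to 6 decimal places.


Answer: Delta = -0.493951

Derivation:
d1 = 0.0151642246; d2 = -0.3383891660
phi(d1) = 0.3988964139; exp(-qT) = 1.0000000000; exp(-rT) = 0.9607894392
N(-d1) = 0.4939505815
Delta = -exp(-qT) * N(-d1) = -1.0000000000 * 0.4939505815 = -0.493951


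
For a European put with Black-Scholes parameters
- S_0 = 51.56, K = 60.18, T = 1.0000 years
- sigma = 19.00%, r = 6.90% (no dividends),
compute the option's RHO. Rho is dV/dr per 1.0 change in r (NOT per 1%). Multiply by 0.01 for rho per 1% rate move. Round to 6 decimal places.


Answer: Rho = -39.726959

Derivation:
d1 = -0.3554941744; d2 = -0.5454941744
phi(d1) = 0.3745138151; exp(-qT) = 1.0000000000; exp(-rT) = 0.9333266801
N(-d2) = 0.7072931569
Rho = -K*T*exp(-rT)*N(-d2) = -60.1800 * 1.0000 * 0.9333266801 * 0.7072931569 = -39.726959


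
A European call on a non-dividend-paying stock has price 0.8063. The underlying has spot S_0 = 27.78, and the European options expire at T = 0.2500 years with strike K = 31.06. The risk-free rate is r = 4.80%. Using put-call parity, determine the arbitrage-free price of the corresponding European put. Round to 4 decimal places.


Answer: Put price = 3.7158

Derivation:
Put-call parity: C - P = S_0 * exp(-qT) - K * exp(-rT).
S_0 * exp(-qT) = 27.7800 * 1.00000000 = 27.78000000
K * exp(-rT) = 31.0600 * 0.98807171 = 30.68950740
P = C - S*exp(-qT) + K*exp(-rT)
P = 0.8063 - 27.78000000 + 30.68950740 = 3.7158


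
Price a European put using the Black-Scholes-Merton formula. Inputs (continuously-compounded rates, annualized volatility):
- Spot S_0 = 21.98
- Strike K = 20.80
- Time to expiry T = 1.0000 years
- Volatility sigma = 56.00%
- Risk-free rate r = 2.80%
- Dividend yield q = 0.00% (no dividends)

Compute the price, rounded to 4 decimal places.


d1 = (ln(S/K) + (r - q + 0.5*sigma^2) * T) / (sigma * sqrt(T)) = 0.42853565
d2 = d1 - sigma * sqrt(T) = -0.13146435
exp(-rT) = 0.97238837; exp(-qT) = 1.00000000
P = K * exp(-rT) * N(-d2) - S_0 * exp(-qT) * N(-d1)
N(-d1) = 0.33413059; N(-d2) = 0.55229601
P = 20.8000 * 0.97238837 * 0.55229601 - 21.9800 * 1.00000000 * 0.33413059 = 3.8264

Answer: Price = 3.8264


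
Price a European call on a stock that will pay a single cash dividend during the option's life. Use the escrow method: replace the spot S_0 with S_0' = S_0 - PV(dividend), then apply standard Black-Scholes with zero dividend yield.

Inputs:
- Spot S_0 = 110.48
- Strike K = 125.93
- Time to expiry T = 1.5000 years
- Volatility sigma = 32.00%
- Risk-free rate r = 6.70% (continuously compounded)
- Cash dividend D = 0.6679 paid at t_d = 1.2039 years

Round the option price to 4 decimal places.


PV(D) = D * exp(-r * t_d) = 0.6679 * 0.92250609 = 0.61614182
S_0' = S_0 - PV(D) = 110.4800 - 0.61614182 = 109.86385818
d1 = (ln(S_0'/K) + (r + sigma^2/2)*T) / (sigma*sqrt(T)) = 0.10414350
d2 = d1 - sigma*sqrt(T) = -0.28777486
exp(-rT) = 0.90438511
N(d1) = 0.54147226; N(d2) = 0.38675954
C = S_0' * N(d1) - K * exp(-rT) * N(d2) = 109.86385818 * 0.54147226 - 125.9300 * 0.90438511 * 0.38675954 = 15.4405

Answer: Price = 15.4405


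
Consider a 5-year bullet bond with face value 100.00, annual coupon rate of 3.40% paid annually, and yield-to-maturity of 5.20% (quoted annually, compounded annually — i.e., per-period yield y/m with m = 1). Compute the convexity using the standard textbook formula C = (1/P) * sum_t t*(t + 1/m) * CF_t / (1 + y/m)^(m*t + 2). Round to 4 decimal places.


Coupon per period c = face * coupon_rate / m = 3.400000
Periods per year m = 1; per-period yield y/m = 0.052000
Number of cashflows N = 5
Cashflows (t years, CF_t, discount factor 1/(1+y/m)^(m*t), PV):
  t = 1.0000: CF_t = 3.400000, DF = 0.950570, PV = 3.231939
  t = 2.0000: CF_t = 3.400000, DF = 0.903584, PV = 3.072186
  t = 3.0000: CF_t = 3.400000, DF = 0.858920, PV = 2.920328
  t = 4.0000: CF_t = 3.400000, DF = 0.816464, PV = 2.775978
  t = 5.0000: CF_t = 103.400000, DF = 0.776106, PV = 80.249408
Price P = sum_t PV_t = 92.249839
Convexity numerator sum_t t*(t + 1/m) * CF_t / (1+y/m)^(m*t + 2):
  t = 1.0000: term = 5.840657
  t = 2.0000: term = 16.655866
  t = 3.0000: term = 31.665144
  t = 4.0000: term = 50.166578
  t = 5.0000: term = 2175.362385
Convexity = (1/P) * sum = 2279.690629 / 92.249839 = 24.712137

Answer: Convexity = 24.7121


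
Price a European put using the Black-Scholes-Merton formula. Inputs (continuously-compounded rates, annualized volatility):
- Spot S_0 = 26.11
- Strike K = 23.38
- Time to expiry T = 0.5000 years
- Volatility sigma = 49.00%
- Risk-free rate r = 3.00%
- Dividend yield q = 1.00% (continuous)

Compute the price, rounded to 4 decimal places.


d1 = (ln(S/K) + (r - q + 0.5*sigma^2) * T) / (sigma * sqrt(T)) = 0.52084166
d2 = d1 - sigma * sqrt(T) = 0.17435933
exp(-rT) = 0.98511194; exp(-qT) = 0.99501248
P = K * exp(-rT) * N(-d2) - S_0 * exp(-qT) * N(-d1)
N(-d1) = 0.30123854; N(-d2) = 0.43079154
P = 23.3800 * 0.98511194 * 0.43079154 - 26.1100 * 0.99501248 * 0.30123854 = 2.0958

Answer: Price = 2.0958


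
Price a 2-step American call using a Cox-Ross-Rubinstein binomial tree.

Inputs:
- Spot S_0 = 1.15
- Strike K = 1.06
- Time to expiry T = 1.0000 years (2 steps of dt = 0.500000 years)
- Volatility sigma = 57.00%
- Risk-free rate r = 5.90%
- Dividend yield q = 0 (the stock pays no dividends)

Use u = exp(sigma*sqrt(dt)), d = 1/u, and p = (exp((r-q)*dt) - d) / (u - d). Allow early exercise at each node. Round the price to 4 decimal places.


Answer: Price = V(0,0) = 0.3142

Derivation:
dt = T/N = 0.500000
u = exp(sigma*sqrt(dt)) = 1.496383; d = 1/u = 0.668278
p = (exp((r-q)*dt) - d) / (u - d) = 0.436734
Discount per step: exp(-r*dt) = 0.970931
Stock lattice S(k, i) with i counting down-moves:
  k=0: S(0,0) = 1.1500
  k=1: S(1,0) = 1.7208; S(1,1) = 0.7685
  k=2: S(2,0) = 2.5750; S(2,1) = 1.1500; S(2,2) = 0.5136
Terminal payoffs V(N, i) = max(S_T - K, 0):
  V(2,0) = 1.515036; V(2,1) = 0.090000; V(2,2) = 0.000000
Backward induction: V(k, i) = exp(-r*dt) * [p * V(k+1, i) + (1-p) * V(k+1, i+1)]; then take max(V_cont, immediate exercise) for American.
  V(1,0) = exp(-r*dt) * [p*1.515036 + (1-p)*0.090000] = 0.691654; exercise = 0.660840; V(1,0) = max -> 0.691654
  V(1,1) = exp(-r*dt) * [p*0.090000 + (1-p)*0.000000] = 0.038163; exercise = 0.000000; V(1,1) = max -> 0.038163
  V(0,0) = exp(-r*dt) * [p*0.691654 + (1-p)*0.038163] = 0.314159; exercise = 0.090000; V(0,0) = max -> 0.314159


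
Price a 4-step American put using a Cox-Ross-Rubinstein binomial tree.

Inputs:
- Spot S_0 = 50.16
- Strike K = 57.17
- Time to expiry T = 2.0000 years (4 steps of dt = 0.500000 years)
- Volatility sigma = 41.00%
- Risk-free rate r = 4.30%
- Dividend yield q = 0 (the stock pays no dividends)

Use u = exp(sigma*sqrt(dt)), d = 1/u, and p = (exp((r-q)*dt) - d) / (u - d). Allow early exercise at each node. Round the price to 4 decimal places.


Answer: Price = V(0,0) = 14.0679

Derivation:
dt = T/N = 0.500000
u = exp(sigma*sqrt(dt)) = 1.336312; d = 1/u = 0.748328
p = (exp((r-q)*dt) - d) / (u - d) = 0.464986
Discount per step: exp(-r*dt) = 0.978729
Stock lattice S(k, i) with i counting down-moves:
  k=0: S(0,0) = 50.1600
  k=1: S(1,0) = 67.0294; S(1,1) = 37.5361
  k=2: S(2,0) = 89.5722; S(2,1) = 50.1600; S(2,2) = 28.0893
  k=3: S(3,0) = 119.6965; S(3,1) = 67.0294; S(3,2) = 37.5361; S(3,3) = 21.0200
  k=4: S(4,0) = 159.9519; S(4,1) = 89.5722; S(4,2) = 50.1600; S(4,3) = 28.0893; S(4,4) = 15.7299
Terminal payoffs V(N, i) = max(K - S_T, 0):
  V(4,0) = 0.000000; V(4,1) = 0.000000; V(4,2) = 7.010000; V(4,3) = 29.080655; V(4,4) = 41.440109
Backward induction: V(k, i) = exp(-r*dt) * [p * V(k+1, i) + (1-p) * V(k+1, i+1)]; then take max(V_cont, immediate exercise) for American.
  V(3,0) = exp(-r*dt) * [p*0.000000 + (1-p)*0.000000] = 0.000000; exercise = 0.000000; V(3,0) = max -> 0.000000
  V(3,1) = exp(-r*dt) * [p*0.000000 + (1-p)*7.010000] = 3.670671; exercise = 0.000000; V(3,1) = max -> 3.670671
  V(3,2) = exp(-r*dt) * [p*7.010000 + (1-p)*29.080655] = 18.417827; exercise = 19.633863; V(3,2) = max -> 19.633863
  V(3,3) = exp(-r*dt) * [p*29.080655 + (1-p)*41.440109] = 34.933918; exercise = 36.149954; V(3,3) = max -> 36.149954
  V(2,0) = exp(-r*dt) * [p*0.000000 + (1-p)*3.670671] = 1.922086; exercise = 0.000000; V(2,0) = max -> 1.922086
  V(2,1) = exp(-r*dt) * [p*3.670671 + (1-p)*19.633863] = 11.951456; exercise = 7.010000; V(2,1) = max -> 11.951456
  V(2,2) = exp(-r*dt) * [p*19.633863 + (1-p)*36.149954] = 27.864619; exercise = 29.080655; V(2,2) = max -> 29.080655
  V(1,0) = exp(-r*dt) * [p*1.922086 + (1-p)*11.951456] = 7.132916; exercise = 0.000000; V(1,0) = max -> 7.132916
  V(1,1) = exp(-r*dt) * [p*11.951456 + (1-p)*29.080655] = 20.666664; exercise = 19.633863; V(1,1) = max -> 20.666664
  V(0,0) = exp(-r*dt) * [p*7.132916 + (1-p)*20.666664] = 14.067919; exercise = 7.010000; V(0,0) = max -> 14.067919
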